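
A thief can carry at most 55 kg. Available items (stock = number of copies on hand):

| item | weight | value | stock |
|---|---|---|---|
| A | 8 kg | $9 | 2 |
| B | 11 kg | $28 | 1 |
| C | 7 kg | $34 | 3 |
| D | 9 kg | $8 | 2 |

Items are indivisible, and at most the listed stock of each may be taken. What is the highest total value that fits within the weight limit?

$148

Best selections within weight 55 and stock limits:
- 2×A + 1×B + 3×C: weight 48, value 148
- 1×A + 1×B + 3×C + 1×D: weight 49, value 147
Best: $148.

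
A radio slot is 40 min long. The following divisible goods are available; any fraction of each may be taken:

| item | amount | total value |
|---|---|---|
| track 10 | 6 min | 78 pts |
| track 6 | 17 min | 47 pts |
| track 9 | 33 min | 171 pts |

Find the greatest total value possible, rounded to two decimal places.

251.76

Take in order of value per unit:
- track 10 (78/6 per unit): all 6 → value 78, running total 78.00
- track 9 (171/33 per unit): all 33 → value 171, running total 249.00
- track 6 (47/17 per unit): 1 of 17 → value 1×47/17 = 2.7647, running total 251.76
Total 251.76.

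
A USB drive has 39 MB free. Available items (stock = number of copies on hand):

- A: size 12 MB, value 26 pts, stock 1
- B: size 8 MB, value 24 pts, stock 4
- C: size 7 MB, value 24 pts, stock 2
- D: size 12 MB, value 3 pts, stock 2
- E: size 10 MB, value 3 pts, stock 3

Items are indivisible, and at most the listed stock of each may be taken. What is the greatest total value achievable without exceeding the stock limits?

120 pts

Best selections within size 39 and stock limits:
- 3×B + 2×C: size 38, value 120
- 4×B + 1×C: size 39, value 120
Best: 120 pts.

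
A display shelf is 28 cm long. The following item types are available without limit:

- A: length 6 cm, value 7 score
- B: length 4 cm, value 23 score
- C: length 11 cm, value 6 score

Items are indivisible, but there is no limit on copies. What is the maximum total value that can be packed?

161 score

Best value-per-unit is B at 23/4, and filling with it alone uses length 7×4=28. No mix of the others beats 7×23 = 161.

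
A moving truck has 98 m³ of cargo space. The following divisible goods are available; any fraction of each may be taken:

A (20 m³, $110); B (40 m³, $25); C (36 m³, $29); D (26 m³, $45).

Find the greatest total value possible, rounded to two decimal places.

194.00

Take in order of value per unit:
- A (110/20 per unit): all 20 → value 110, running total 110.00
- D (45/26 per unit): all 26 → value 45, running total 155.00
- C (29/36 per unit): all 36 → value 29, running total 184.00
- B (25/40 per unit): 16 of 40 → value 16×25/40 = 10.0000, running total 194.00
Total 194.00.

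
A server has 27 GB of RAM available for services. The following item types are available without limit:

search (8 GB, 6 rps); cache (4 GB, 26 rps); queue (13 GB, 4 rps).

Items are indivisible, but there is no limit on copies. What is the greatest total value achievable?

Best value-per-unit is cache at 26/4, and filling with it alone uses memory 6×4=24. No mix of the others beats 6×26 = 156.

156 rps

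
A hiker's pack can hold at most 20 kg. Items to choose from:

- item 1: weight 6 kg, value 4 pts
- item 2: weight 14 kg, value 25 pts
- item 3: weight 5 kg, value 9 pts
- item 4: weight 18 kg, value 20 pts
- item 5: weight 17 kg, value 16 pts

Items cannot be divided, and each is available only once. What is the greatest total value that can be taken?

34 pts

Check high-value combinations within 20 kg:
- item 2+item 3: weight 14+5=19, value 25+9=34
- item 1+item 2: weight 6+14=20, value 4+25=29
- item 2: weight 14, value 25
- item 4: weight 18, value 20
Best: 34 pts.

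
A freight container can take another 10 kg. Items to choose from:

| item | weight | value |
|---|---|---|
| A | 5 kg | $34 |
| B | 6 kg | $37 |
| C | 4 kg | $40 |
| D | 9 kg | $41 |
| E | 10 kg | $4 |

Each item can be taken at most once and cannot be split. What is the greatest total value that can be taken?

$77

Check high-value combinations within 10 kg:
- B+C: weight 6+4=10, value 37+40=77
- A+C: weight 5+4=9, value 34+40=74
- D: weight 9, value 41
- C: weight 4, value 40
Best: $77.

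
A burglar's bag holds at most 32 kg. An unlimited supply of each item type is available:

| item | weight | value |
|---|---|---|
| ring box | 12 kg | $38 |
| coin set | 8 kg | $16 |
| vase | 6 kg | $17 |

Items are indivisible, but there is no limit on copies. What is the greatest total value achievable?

Best value-per-unit is ring box at 38/12; filling with it alone gives 2×38 = 76.
Optimal mix: 2×ring box + 1×vase → weight 30, value 93.

$93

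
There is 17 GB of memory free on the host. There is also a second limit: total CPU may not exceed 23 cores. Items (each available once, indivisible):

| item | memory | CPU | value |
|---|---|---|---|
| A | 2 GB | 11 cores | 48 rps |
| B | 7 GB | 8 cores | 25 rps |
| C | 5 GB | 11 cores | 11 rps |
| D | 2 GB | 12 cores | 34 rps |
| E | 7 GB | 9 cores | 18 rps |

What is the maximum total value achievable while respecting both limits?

82 rps

Feasible sets respecting both limits:
- A+D: memory 4, CPU 23, value 82
- A+B: memory 9, CPU 19, value 73
- A+E: memory 9, CPU 20, value 66
- A+C: memory 7, CPU 22, value 59
Best: 82 rps.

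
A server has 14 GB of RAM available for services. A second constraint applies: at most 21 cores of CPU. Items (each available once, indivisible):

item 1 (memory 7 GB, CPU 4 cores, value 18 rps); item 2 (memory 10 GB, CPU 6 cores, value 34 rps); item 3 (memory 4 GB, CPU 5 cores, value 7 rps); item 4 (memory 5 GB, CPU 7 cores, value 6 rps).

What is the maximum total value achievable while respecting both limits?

Feasible sets respecting both limits:
- item 2+item 3: memory 14, CPU 11, value 41
- item 2: memory 10, CPU 6, value 34
- item 1+item 3: memory 11, CPU 9, value 25
- item 1+item 4: memory 12, CPU 11, value 24
Best: 41 rps.

41 rps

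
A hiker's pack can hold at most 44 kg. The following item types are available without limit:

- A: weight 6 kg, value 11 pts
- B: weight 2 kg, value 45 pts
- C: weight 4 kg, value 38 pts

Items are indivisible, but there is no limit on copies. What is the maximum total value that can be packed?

Best value-per-unit is B at 45/2, and filling with it alone uses weight 22×2=44. No mix of the others beats 22×45 = 990.

990 pts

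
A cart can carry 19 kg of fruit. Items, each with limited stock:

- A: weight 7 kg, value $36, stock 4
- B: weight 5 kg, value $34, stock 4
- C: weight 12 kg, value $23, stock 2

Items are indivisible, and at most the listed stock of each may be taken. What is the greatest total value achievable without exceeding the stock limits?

Best selections within weight 19 and stock limits:
- 2×A + 1×B: weight 19, value 106
- 1×A + 2×B: weight 17, value 104
Best: $106.

$106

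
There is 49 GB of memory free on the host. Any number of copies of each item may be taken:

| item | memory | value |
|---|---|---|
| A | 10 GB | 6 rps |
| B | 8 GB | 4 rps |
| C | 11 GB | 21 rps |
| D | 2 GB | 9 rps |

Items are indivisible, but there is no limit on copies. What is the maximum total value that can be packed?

Best value-per-unit is D at 9/2, and filling with it alone uses memory 24×2=48. No mix of the others beats 24×9 = 216.

216 rps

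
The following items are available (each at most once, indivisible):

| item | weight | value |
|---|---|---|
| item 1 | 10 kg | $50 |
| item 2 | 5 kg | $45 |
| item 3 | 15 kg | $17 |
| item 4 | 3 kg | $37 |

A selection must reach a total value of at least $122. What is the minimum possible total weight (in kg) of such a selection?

Subsets with value ≥ 122, sorted by total weight:
- item 1+item 2+item 4: weight 18, value 132
- item 1+item 2+item 3+item 4: weight 33, value 149
Minimum weight: 18 kg.

18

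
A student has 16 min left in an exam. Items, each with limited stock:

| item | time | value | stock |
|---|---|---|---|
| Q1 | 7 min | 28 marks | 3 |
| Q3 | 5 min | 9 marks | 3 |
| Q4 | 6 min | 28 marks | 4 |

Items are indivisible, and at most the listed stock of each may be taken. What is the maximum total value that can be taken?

Best selections within time 16 and stock limits:
- 2×Q4: time 12, value 56
- 1×Q1 + 1×Q4: time 13, value 56
- 2×Q1: time 14, value 56
Best: 56 marks.

56 marks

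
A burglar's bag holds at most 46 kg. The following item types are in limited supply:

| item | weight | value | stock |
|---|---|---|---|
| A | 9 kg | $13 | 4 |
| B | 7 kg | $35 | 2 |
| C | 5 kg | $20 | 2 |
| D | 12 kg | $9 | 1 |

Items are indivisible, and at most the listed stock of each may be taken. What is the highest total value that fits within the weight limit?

Top feasible selections:
- 2×A + 2×B + 2×C: weight 42, value 136
- 1×A + 2×B + 2×C + 1×D: weight 45, value 132
- 3×A + 2×B + 1×C: weight 46, value 129
Best: $136.

$136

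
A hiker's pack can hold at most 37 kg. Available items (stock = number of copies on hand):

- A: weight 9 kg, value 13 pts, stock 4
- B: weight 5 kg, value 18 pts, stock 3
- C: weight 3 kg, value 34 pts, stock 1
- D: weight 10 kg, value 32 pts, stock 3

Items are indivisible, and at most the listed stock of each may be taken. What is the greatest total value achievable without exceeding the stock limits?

134 pts

Best selections within weight 37 and stock limits:
- 2×B + 1×C + 2×D: weight 33, value 134
- 1×A + 3×B + 1×C + 1×D: weight 37, value 133
- 1×C + 3×D: weight 33, value 130
- 1×A + 1×B + 1×C + 2×D: weight 37, value 129
Best: 134 pts.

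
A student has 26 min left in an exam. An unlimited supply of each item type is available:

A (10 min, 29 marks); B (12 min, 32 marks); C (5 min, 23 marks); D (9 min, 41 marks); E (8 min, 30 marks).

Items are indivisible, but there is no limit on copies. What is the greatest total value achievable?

115 marks

Best value-per-unit is C at 23/5, and filling with it alone uses time 5×5=25. No mix of the others beats 5×23 = 115.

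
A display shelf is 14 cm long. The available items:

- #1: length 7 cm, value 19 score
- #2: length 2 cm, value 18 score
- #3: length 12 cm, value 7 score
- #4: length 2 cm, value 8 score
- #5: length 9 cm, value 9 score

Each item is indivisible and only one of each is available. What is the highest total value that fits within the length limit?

45 score

Check high-value combinations within 14 cm:
- #1+#2+#4: length 7+2+2=11, value 19+18+8=45
- #1+#2: length 7+2=9, value 19+18=37
- #2+#4+#5: length 2+2+9=13, value 18+8+9=35
- #1+#4: length 7+2=9, value 19+8=27
Best: 45 score.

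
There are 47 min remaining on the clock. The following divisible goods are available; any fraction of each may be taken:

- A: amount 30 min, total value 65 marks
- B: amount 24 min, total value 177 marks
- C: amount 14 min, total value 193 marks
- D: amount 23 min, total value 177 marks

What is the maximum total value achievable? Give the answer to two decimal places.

443.75

Take in order of value per unit:
- C (193/14 per unit): all 14 → value 193, running total 193.00
- D (177/23 per unit): all 23 → value 177, running total 370.00
- B (177/24 per unit): 10 of 24 → value 10×177/24 = 73.7500, running total 443.75
Total 443.75.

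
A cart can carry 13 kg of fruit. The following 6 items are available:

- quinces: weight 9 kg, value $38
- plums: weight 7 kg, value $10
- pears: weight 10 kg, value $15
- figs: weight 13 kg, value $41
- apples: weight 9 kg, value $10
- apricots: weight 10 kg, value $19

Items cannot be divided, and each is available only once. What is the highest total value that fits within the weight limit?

$41

This is a 0/1 knapsack; check combinations near the capacity.
- figs: weight 13, value 41
- quinces: weight 9, value 38
- apricots: weight 10, value 19
- pears: weight 10, value 15
- plums: weight 7, value 10
Best: $41.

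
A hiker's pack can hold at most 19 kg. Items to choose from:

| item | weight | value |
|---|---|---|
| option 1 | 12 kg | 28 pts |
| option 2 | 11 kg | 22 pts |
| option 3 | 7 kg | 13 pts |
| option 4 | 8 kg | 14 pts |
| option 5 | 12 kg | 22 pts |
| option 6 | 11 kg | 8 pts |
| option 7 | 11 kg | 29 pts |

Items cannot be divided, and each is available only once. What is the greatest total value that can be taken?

43 pts

Check high-value combinations within 19 kg:
- option 4+option 7: weight 8+11=19, value 14+29=43
- option 3+option 7: weight 7+11=18, value 13+29=42
- option 1+option 3: weight 12+7=19, value 28+13=41
- option 2+option 4: weight 11+8=19, value 22+14=36
Best: 43 pts.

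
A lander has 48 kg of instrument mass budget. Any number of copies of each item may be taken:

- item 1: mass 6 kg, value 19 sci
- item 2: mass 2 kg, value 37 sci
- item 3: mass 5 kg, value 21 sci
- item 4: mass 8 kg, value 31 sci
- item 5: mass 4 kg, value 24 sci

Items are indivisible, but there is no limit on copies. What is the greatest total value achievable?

888 sci

Best value-per-unit is item 2 at 37/2, and filling with it alone uses mass 24×2=48. No mix of the others beats 24×37 = 888.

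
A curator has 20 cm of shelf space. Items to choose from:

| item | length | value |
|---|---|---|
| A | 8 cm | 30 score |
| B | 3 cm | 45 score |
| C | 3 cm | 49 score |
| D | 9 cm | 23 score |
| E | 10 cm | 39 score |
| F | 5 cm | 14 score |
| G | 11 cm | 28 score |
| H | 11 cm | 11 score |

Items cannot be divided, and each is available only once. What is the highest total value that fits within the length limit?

138 score

Check high-value combinations within 20 cm:
- A+B+C+F: length 8+3+3+5=19, value 30+45+49+14=138
- B+C+E: length 3+3+10=16, value 45+49+39=133
- B+C+D+F: length 3+3+9+5=20, value 45+49+23+14=131
Best: 138 score.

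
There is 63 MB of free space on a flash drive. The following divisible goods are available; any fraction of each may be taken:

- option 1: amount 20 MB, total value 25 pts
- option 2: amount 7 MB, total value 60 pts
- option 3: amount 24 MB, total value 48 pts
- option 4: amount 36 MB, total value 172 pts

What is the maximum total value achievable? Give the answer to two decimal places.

272.00

Take in order of value per unit:
- option 2 (60/7 per unit): all 7 → value 60, running total 60.00
- option 4 (172/36 per unit): all 36 → value 172, running total 232.00
- option 3 (48/24 per unit): 20 of 24 → value 20×48/24 = 40.0000, running total 272.00
Total 272.00.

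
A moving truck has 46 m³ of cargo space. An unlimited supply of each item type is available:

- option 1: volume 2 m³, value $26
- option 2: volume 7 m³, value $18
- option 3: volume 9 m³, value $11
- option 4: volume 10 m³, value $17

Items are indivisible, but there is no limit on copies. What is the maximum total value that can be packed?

Best value-per-unit is option 1 at 26/2, and filling with it alone uses volume 23×2=46. No mix of the others beats 23×26 = 598.

$598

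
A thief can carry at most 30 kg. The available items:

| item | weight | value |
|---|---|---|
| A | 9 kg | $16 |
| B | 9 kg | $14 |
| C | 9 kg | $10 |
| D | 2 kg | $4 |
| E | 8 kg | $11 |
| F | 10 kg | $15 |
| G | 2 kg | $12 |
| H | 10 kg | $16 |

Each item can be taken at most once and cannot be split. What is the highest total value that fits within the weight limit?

$58

Check high-value combinations within 30 kg:
- A+B+G+H: weight 9+9+2+10=30, value 16+14+12+16=58
- A+B+D+E+G: weight 9+9+2+8+2=30, value 16+14+4+11+12=57
- A+B+F+G: weight 9+9+10+2=30, value 16+14+15+12=57
- A+E+G+H: weight 9+8+2+10=29, value 16+11+12+16=55
- A+E+F+G: weight 9+8+10+2=29, value 16+11+15+12=54
Best: $58.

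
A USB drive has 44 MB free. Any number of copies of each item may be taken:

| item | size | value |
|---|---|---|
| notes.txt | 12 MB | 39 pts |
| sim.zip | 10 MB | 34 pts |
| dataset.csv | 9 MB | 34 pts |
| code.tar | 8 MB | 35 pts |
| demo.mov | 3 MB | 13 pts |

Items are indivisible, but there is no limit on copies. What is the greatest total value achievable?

Best value-per-unit is code.tar at 35/8; filling with it alone gives 5×35 = 175.
Optimal mix: 4×code.tar + 4×demo.mov → size 44, value 192.

192 pts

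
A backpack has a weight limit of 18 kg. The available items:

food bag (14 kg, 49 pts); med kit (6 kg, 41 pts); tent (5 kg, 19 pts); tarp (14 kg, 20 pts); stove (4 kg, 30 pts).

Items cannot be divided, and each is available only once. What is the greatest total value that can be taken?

90 pts

This is a 0/1 knapsack; check combinations near the capacity.
- med kit+tent+stove: weight 6+5+4=15, value 41+19+30=90
- food bag+stove: weight 14+4=18, value 49+30=79
- med kit+stove: weight 6+4=10, value 41+30=71
- med kit+tent: weight 6+5=11, value 41+19=60
- tarp+stove: weight 14+4=18, value 20+30=50
Best: 90 pts.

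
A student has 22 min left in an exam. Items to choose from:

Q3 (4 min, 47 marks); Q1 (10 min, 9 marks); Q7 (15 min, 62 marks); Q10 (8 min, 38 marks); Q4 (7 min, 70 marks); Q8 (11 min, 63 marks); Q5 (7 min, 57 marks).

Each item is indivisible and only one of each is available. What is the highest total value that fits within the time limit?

180 marks

This is a 0/1 knapsack; check combinations near the capacity.
- Q3+Q4+Q8: time 4+7+11=22, value 47+70+63=180
- Q3+Q4+Q5: time 4+7+7=18, value 47+70+57=174
- Q3+Q8+Q5: time 4+11+7=22, value 47+63+57=167
Best: 180 marks.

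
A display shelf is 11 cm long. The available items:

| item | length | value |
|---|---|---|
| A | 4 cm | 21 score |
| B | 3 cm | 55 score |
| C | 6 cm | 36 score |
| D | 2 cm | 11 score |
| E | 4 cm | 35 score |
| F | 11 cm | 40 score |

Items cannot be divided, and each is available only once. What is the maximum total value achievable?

Check high-value combinations within 11 cm:
- A+B+E: length 4+3+4=11, value 21+55+35=111
- B+C+D: length 3+6+2=11, value 55+36+11=102
- B+D+E: length 3+2+4=9, value 55+11+35=101
- B+C: length 3+6=9, value 55+36=91
- B+E: length 3+4=7, value 55+35=90
Best: 111 score.

111 score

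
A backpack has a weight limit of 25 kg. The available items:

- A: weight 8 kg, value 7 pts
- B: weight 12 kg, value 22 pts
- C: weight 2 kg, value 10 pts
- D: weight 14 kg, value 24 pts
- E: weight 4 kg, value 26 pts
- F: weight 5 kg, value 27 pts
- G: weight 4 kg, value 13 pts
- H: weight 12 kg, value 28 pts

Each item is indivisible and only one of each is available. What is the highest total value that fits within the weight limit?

Check high-value combinations within 25 kg:
- E+F+G+H: weight 4+5+4+12=25, value 26+27+13+28=94
- C+E+F+H: weight 2+4+5+12=23, value 10+26+27+28=91
- B+E+F+G: weight 12+4+5+4=25, value 22+26+27+13=88
- C+D+E+F: weight 2+14+4+5=25, value 10+24+26+27=87
Best: 94 pts.

94 pts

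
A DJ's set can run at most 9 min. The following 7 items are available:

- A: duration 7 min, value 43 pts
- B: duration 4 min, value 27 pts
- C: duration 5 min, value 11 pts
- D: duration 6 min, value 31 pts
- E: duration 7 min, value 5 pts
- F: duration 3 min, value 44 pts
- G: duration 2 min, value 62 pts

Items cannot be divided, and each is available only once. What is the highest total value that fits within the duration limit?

Check high-value combinations within 9 min:
- B+F+G: duration 4+3+2=9, value 27+44+62=133
- F+G: duration 3+2=5, value 44+62=106
- A+G: duration 7+2=9, value 43+62=105
- D+G: duration 6+2=8, value 31+62=93
- B+G: duration 4+2=6, value 27+62=89
Best: 133 pts.

133 pts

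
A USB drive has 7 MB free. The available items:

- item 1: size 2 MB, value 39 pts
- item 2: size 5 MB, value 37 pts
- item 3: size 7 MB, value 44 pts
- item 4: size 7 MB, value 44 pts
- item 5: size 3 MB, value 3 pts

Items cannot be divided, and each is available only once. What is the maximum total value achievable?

76 pts

Check high-value combinations within 7 MB:
- item 1+item 2: size 2+5=7, value 39+37=76
- item 3: size 7, value 44
- item 4: size 7, value 44
- item 1+item 5: size 2+3=5, value 39+3=42
Best: 76 pts.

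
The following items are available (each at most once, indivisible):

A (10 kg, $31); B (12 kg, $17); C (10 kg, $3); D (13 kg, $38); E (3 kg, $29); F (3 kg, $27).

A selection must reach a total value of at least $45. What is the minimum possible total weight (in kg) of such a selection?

6

Subsets with value ≥ 45, sorted by total weight:
- E+F: weight 6, value 56
- A+E: weight 13, value 60
- A+F: weight 13, value 58
Minimum weight: 6 kg.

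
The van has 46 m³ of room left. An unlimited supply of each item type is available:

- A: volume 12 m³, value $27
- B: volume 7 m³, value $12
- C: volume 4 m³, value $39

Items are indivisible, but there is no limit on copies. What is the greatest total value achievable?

Best value-per-unit is C at 39/4, and filling with it alone uses volume 11×4=44. No mix of the others beats 11×39 = 429.

$429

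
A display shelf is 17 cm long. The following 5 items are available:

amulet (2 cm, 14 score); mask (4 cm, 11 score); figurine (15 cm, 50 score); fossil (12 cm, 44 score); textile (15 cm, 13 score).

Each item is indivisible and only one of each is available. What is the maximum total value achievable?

Check high-value combinations within 17 cm:
- amulet+figurine: length 2+15=17, value 14+50=64
- amulet+fossil: length 2+12=14, value 14+44=58
- mask+fossil: length 4+12=16, value 11+44=55
Best: 64 score.

64 score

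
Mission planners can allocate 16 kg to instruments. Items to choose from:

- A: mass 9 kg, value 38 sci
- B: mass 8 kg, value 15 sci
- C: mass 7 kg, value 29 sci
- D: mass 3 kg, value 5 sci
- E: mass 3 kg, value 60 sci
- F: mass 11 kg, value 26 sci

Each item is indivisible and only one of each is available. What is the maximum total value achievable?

Check high-value combinations within 16 kg:
- A+D+E: mass 9+3+3=15, value 38+5+60=103
- A+E: mass 9+3=12, value 38+60=98
- C+D+E: mass 7+3+3=13, value 29+5+60=94
- C+E: mass 7+3=10, value 29+60=89
Best: 103 sci.

103 sci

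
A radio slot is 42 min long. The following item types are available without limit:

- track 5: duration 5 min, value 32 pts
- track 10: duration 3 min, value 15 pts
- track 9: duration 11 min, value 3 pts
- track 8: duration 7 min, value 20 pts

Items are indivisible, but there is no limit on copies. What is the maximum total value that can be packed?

256 pts

Best value-per-unit is track 5 at 32/5, and filling with it alone uses duration 8×5=40. No mix of the others beats 8×32 = 256.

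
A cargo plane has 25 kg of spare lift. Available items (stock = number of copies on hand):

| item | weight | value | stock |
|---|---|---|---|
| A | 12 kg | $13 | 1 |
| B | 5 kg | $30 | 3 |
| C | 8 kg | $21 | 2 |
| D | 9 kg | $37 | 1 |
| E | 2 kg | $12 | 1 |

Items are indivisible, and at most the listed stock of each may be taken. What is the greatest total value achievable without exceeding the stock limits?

Top feasible selections:
- 3×B + 1×D: weight 24, value 127
- 3×B + 1×C + 1×E: weight 25, value 123
Best: $127.

$127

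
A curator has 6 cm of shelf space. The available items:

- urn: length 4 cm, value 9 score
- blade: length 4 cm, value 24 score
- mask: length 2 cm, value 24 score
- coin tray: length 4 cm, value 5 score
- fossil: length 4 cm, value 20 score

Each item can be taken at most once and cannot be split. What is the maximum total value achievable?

Check high-value combinations within 6 cm:
- blade+mask: length 4+2=6, value 24+24=48
- mask+fossil: length 2+4=6, value 24+20=44
- urn+mask: length 4+2=6, value 9+24=33
Best: 48 score.

48 score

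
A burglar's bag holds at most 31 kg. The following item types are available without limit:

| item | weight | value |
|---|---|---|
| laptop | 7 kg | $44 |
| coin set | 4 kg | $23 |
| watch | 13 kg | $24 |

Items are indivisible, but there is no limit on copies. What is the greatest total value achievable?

Best value-per-unit is laptop at 44/7; filling with it alone gives 4×44 = 176.
Optimal mix: 1×laptop + 6×coin set → weight 31, value 182.

$182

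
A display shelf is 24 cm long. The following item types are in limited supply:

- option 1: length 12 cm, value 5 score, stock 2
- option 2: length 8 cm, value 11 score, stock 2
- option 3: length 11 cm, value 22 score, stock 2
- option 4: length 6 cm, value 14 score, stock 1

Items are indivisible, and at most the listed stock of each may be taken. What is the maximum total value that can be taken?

44 score

Top feasible selections:
- 2×option 3: length 22, value 44
- 1×option 3 + 1×option 4: length 17, value 36
Best: 44 score.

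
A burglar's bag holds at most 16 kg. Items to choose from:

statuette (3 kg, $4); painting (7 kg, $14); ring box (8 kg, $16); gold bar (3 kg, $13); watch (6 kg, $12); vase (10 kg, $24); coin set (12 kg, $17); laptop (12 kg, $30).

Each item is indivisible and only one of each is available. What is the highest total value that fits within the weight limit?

This is a 0/1 knapsack; check combinations near the capacity.
- gold bar+laptop: weight 3+12=15, value 13+30=43
- statuette+gold bar+vase: weight 3+3+10=16, value 4+13+24=41
- painting+gold bar+watch: weight 7+3+6=16, value 14+13+12=39
- gold bar+vase: weight 3+10=13, value 13+24=37
- watch+vase: weight 6+10=16, value 12+24=36
Best: $43.

$43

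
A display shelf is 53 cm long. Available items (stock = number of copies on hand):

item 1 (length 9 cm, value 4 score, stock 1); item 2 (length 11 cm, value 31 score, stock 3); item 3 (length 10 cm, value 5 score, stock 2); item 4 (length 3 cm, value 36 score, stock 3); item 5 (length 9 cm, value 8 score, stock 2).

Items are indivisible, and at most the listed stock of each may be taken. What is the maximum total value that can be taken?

209 score

Top feasible selections:
- 3×item 2 + 3×item 4 + 1×item 5: length 51, value 209
- 3×item 2 + 1×item 3 + 3×item 4: length 52, value 206
Best: 209 score.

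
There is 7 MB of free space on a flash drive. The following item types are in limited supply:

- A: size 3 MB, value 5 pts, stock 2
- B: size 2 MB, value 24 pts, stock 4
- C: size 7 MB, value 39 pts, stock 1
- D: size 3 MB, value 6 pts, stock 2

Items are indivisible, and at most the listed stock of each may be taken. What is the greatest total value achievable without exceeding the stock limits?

Top feasible selections:
- 3×B: size 6, value 72
- 2×B + 1×D: size 7, value 54
Best: 72 pts.

72 pts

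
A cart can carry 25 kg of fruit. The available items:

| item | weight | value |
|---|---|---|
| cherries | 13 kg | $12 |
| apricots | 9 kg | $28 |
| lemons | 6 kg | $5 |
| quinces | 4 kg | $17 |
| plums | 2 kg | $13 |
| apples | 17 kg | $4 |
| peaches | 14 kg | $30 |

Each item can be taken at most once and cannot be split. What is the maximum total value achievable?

This is a 0/1 knapsack; check combinations near the capacity.
- apricots+plums+peaches: weight 9+2+14=25, value 28+13+30=71
- apricots+lemons+quinces+plums: weight 9+6+4+2=21, value 28+5+17+13=63
- quinces+plums+peaches: weight 4+2+14=20, value 17+13+30=60
- apricots+quinces+plums: weight 9+4+2=15, value 28+17+13=58
- apricots+peaches: weight 9+14=23, value 28+30=58
Best: $71.

$71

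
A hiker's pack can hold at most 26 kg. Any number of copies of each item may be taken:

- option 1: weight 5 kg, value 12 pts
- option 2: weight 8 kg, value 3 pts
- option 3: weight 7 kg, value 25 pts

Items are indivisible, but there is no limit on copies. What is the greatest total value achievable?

87 pts

Best value-per-unit is option 3 at 25/7; filling with it alone gives 3×25 = 75.
Optimal mix: 1×option 1 + 3×option 3 → weight 26, value 87.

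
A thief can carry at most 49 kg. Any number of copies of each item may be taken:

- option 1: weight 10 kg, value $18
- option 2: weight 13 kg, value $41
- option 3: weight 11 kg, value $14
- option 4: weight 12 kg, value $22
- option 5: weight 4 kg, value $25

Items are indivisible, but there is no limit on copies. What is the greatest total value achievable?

$300

Best value-per-unit is option 5 at 25/4, and filling with it alone uses weight 12×4=48. No mix of the others beats 12×25 = 300.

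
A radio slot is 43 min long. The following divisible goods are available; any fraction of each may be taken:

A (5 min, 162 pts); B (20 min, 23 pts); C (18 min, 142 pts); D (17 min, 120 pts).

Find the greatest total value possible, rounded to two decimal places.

Take in order of value per unit:
- A (162/5 per unit): all 5 → value 162, running total 162.00
- C (142/18 per unit): all 18 → value 142, running total 304.00
- D (120/17 per unit): all 17 → value 120, running total 424.00
- B (23/20 per unit): 3 of 20 → value 3×23/20 = 3.4500, running total 427.45
Total 427.45.

427.45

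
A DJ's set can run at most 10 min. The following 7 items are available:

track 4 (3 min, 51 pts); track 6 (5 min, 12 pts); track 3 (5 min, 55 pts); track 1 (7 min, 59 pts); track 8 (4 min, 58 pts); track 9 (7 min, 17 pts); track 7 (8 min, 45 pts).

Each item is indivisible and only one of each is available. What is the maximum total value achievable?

113 pts

Check high-value combinations within 10 min:
- track 3+track 8: duration 5+4=9, value 55+58=113
- track 4+track 1: duration 3+7=10, value 51+59=110
- track 4+track 8: duration 3+4=7, value 51+58=109
- track 4+track 3: duration 3+5=8, value 51+55=106
- track 6+track 8: duration 5+4=9, value 12+58=70
Best: 113 pts.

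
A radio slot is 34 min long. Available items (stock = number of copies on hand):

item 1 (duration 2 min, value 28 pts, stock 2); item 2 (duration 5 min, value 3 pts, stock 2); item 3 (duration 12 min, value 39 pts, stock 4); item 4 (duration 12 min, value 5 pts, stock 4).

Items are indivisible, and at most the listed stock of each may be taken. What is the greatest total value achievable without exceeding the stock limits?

137 pts

Best selections within duration 34 and stock limits:
- 2×item 1 + 1×item 2 + 2×item 3: duration 33, value 137
- 2×item 1 + 2×item 3: duration 28, value 134
- 1×item 1 + 1×item 2 + 2×item 3: duration 31, value 109
- 1×item 1 + 2×item 3: duration 26, value 106
Best: 137 pts.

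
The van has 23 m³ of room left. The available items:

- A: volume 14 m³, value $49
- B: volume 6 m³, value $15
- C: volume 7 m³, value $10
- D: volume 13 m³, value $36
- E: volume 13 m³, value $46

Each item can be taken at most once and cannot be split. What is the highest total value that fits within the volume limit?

$64

Check high-value combinations within 23 m³:
- A+B: volume 14+6=20, value 49+15=64
- B+E: volume 6+13=19, value 15+46=61
- A+C: volume 14+7=21, value 49+10=59
- C+E: volume 7+13=20, value 10+46=56
Best: $64.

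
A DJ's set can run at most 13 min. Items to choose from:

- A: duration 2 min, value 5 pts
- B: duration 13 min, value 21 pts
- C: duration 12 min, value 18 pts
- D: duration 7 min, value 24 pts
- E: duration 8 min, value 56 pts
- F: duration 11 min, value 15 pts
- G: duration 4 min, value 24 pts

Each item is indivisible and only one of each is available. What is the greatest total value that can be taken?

Check high-value combinations within 13 min:
- E+G: duration 8+4=12, value 56+24=80
- A+E: duration 2+8=10, value 5+56=61
- E: duration 8, value 56
- A+D+G: duration 2+7+4=13, value 5+24+24=53
- D+G: duration 7+4=11, value 24+24=48
Best: 80 pts.

80 pts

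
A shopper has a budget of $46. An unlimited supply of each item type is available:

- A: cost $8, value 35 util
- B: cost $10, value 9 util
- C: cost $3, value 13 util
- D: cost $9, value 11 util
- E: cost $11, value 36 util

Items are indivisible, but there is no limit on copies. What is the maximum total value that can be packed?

Best value-per-unit is A at 35/8; filling with it alone gives 5×35 = 175.
Optimal mix: 5×A + 2×C → cost 46, value 201.

201 util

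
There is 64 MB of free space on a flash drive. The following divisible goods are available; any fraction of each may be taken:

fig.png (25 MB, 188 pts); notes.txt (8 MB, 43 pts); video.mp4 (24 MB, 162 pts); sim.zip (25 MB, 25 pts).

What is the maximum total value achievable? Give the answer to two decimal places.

Take in order of value per unit:
- fig.png (188/25 per unit): all 25 → value 188, running total 188.00
- video.mp4 (162/24 per unit): all 24 → value 162, running total 350.00
- notes.txt (43/8 per unit): all 8 → value 43, running total 393.00
- sim.zip (25/25 per unit): 7 of 25 → value 7×25/25 = 7.0000, running total 400.00
Total 400.00.

400.00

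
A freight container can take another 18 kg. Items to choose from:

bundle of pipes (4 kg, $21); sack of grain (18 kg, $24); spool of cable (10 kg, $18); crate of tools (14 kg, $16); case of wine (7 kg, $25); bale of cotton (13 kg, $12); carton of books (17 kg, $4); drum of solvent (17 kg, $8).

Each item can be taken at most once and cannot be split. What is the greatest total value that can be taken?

Check high-value combinations within 18 kg:
- bundle of pipes+case of wine: weight 4+7=11, value 21+25=46
- spool of cable+case of wine: weight 10+7=17, value 18+25=43
- bundle of pipes+spool of cable: weight 4+10=14, value 21+18=39
Best: $46.

$46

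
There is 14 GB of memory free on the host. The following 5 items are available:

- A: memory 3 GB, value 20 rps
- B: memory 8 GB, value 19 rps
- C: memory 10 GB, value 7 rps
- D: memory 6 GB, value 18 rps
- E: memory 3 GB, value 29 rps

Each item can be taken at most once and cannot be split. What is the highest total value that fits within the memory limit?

Check high-value combinations within 14 GB:
- A+B+E: memory 3+8+3=14, value 20+19+29=68
- A+D+E: memory 3+6+3=12, value 20+18+29=67
- A+E: memory 3+3=6, value 20+29=49
- B+E: memory 8+3=11, value 19+29=48
- D+E: memory 6+3=9, value 18+29=47
Best: 68 rps.

68 rps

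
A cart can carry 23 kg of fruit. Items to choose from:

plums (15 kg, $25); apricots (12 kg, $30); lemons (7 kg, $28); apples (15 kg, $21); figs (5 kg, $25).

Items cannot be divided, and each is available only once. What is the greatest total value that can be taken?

Check high-value combinations within 23 kg:
- apricots+lemons: weight 12+7=19, value 30+28=58
- apricots+figs: weight 12+5=17, value 30+25=55
- lemons+figs: weight 7+5=12, value 28+25=53
Best: $58.

$58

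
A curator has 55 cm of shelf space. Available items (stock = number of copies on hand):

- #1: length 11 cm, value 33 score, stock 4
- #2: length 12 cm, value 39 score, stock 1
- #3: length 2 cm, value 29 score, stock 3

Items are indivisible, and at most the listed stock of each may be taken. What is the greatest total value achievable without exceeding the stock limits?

225 score

Top feasible selections:
- 3×#1 + 1×#2 + 3×#3: length 51, value 225
- 4×#1 + 3×#3: length 50, value 219
Best: 225 score.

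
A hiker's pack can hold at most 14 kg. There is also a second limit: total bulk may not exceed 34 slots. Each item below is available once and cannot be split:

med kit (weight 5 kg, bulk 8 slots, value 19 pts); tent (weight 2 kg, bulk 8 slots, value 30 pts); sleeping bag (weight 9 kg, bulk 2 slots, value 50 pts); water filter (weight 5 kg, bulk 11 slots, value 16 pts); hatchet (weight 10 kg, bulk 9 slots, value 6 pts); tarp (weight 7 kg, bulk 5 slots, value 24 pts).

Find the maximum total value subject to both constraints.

Feasible sets respecting both limits:
- tent+sleeping bag: weight 11, bulk 10, value 80
- med kit+tent+tarp: weight 14, bulk 21, value 73
- tent+water filter+tarp: weight 14, bulk 24, value 70
Best: 80 pts.

80 pts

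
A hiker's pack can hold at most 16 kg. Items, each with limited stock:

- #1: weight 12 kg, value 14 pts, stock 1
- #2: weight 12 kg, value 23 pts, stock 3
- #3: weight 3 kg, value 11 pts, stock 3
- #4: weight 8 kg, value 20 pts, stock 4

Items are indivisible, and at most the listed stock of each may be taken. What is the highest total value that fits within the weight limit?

Best selections within weight 16 and stock limits:
- 2×#3 + 1×#4: weight 14, value 42
- 2×#4: weight 16, value 40
- 1×#2 + 1×#3: weight 15, value 34
- 3×#3: weight 9, value 33
Best: 42 pts.

42 pts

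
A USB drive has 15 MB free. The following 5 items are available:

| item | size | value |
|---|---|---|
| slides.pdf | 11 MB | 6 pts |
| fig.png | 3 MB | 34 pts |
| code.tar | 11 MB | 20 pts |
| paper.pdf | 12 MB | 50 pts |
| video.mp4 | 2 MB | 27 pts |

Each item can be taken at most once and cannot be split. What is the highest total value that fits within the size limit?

84 pts

This is a 0/1 knapsack; check combinations near the capacity.
- fig.png+paper.pdf: size 3+12=15, value 34+50=84
- paper.pdf+video.mp4: size 12+2=14, value 50+27=77
- fig.png+video.mp4: size 3+2=5, value 34+27=61
Best: 84 pts.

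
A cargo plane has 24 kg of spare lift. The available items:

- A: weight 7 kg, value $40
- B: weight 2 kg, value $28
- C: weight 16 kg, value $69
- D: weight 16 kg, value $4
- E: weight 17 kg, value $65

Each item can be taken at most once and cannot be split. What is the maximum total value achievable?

Check high-value combinations within 24 kg:
- A+C: weight 7+16=23, value 40+69=109
- A+E: weight 7+17=24, value 40+65=105
- B+C: weight 2+16=18, value 28+69=97
- B+E: weight 2+17=19, value 28+65=93
- C: weight 16, value 69
Best: $109.

$109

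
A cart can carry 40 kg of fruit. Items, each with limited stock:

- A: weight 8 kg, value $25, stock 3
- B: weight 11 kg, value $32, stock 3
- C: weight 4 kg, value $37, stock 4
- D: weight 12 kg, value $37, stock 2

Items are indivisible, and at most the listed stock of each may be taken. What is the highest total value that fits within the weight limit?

Best selections within weight 40 and stock limits:
- 3×A + 4×C: weight 40, value 223
- 4×C + 2×D: weight 40, value 222
- 1×B + 4×C + 1×D: weight 39, value 217
- 2×B + 4×C: weight 38, value 212
Best: $223.

$223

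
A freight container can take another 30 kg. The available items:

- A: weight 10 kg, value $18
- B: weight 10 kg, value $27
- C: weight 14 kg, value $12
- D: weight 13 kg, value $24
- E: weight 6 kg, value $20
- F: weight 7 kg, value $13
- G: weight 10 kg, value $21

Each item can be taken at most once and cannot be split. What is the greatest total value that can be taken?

This is a 0/1 knapsack; check combinations near the capacity.
- B+D+E: weight 10+13+6=29, value 27+24+20=71
- B+E+G: weight 10+6+10=26, value 27+20+21=68
- A+B+G: weight 10+10+10=30, value 18+27+21=66
- A+B+E: weight 10+10+6=26, value 18+27+20=65
Best: $71.

$71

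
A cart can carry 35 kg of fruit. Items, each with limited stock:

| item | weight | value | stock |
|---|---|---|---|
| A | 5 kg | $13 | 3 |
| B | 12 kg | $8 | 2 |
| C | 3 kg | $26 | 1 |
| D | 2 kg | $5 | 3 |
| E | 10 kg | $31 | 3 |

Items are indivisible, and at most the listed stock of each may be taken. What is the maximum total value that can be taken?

$124

Best selections within weight 35 and stock limits:
- 1×C + 1×D + 3×E: weight 35, value 124
- 1×C + 3×E: weight 33, value 119
Best: $124.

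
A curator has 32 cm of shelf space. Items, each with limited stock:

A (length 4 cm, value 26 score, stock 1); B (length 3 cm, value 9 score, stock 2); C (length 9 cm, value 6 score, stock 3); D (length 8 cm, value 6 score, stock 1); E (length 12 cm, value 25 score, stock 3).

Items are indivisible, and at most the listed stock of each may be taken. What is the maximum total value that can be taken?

85 score

Best selections within length 32 and stock limits:
- 1×A + 1×B + 2×E: length 31, value 85
- 1×A + 2×E: length 28, value 76
Best: 85 score.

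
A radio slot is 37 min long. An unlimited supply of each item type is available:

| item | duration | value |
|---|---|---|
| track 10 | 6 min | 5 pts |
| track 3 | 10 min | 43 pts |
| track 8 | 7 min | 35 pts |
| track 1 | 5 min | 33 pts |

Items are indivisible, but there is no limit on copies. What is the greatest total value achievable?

Best value-per-unit is track 1 at 33/5; filling with it alone gives 7×33 = 231.
Optimal mix: 1×track 8 + 6×track 1 → duration 37, value 233.

233 pts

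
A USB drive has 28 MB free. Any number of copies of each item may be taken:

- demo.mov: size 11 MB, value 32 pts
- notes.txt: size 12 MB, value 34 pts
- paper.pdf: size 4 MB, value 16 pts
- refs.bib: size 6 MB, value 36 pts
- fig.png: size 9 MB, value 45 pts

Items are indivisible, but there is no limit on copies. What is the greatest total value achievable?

160 pts

Best value-per-unit is refs.bib at 36/6; filling with it alone gives 4×36 = 144.
Optimal mix: 1×paper.pdf + 4×refs.bib → size 28, value 160.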